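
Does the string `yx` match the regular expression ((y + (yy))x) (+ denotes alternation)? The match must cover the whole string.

Split as y·x: (y+(yy)) matches y and x matches x.

yes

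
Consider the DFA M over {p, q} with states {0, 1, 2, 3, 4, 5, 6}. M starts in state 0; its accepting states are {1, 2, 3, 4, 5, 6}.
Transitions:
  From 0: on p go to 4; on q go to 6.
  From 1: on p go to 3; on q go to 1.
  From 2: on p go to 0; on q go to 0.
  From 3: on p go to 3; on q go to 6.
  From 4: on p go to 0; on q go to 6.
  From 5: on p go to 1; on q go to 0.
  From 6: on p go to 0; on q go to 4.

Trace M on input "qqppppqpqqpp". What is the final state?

0 --q--> 6
6 --q--> 4
4 --p--> 0
0 --p--> 4
4 --p--> 0
0 --p--> 4
4 --q--> 6
6 --p--> 0
0 --q--> 6
6 --q--> 4
4 --p--> 0
0 --p--> 4

4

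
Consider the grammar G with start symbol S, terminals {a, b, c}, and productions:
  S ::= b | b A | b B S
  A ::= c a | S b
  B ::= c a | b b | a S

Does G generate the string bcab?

yes

S ⇒ bBS ⇒ bcaS ⇒ bcab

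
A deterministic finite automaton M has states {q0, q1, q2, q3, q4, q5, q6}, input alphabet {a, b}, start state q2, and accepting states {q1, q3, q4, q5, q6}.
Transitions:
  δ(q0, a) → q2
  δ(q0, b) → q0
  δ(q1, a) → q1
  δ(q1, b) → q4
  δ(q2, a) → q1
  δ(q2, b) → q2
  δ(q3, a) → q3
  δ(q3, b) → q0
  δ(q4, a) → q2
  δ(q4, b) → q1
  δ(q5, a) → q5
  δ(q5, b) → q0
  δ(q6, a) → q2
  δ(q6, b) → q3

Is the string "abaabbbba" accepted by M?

q2 --a--> q1
q1 --b--> q4
q4 --a--> q2
q2 --a--> q1
q1 --b--> q4
q4 --b--> q1
q1 --b--> q4
q4 --b--> q1
q1 --a--> q1
End in state q1, which is an accepting state.

accepted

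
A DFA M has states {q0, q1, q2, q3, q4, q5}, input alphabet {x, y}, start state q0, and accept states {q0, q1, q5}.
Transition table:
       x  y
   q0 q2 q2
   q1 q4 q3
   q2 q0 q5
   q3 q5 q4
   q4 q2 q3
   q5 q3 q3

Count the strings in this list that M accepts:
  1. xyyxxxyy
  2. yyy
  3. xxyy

1

xyyxxxyy: rejected
yyy: rejected
xxyy: accepted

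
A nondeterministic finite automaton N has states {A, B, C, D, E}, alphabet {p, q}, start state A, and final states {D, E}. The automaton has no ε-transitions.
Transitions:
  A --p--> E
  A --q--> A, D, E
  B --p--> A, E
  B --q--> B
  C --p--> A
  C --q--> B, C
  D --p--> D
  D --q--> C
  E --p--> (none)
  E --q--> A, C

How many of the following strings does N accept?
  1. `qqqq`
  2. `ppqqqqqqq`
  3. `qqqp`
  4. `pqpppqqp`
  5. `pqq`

`qqqq`: accepted
`ppqqqqqqq`: rejected
`qqqp`: accepted
`pqpppqqp`: rejected
`pqq`: accepted

3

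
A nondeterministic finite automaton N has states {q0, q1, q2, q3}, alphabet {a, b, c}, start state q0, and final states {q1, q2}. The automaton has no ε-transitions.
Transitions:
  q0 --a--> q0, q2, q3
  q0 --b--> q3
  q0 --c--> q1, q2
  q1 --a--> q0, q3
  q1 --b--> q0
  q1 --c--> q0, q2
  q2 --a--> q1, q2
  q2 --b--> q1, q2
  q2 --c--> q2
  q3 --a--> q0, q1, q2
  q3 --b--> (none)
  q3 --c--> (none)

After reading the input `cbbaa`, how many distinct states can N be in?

4

Start: {q0}
read c: {q1, q2}
read b: {q0, q1, q2}
read b: {q0, q1, q2, q3}
read a: {q0, q1, q2, q3}
read a: {q0, q1, q2, q3}
Final reachable set {q0, q1, q2, q3} has 4 states.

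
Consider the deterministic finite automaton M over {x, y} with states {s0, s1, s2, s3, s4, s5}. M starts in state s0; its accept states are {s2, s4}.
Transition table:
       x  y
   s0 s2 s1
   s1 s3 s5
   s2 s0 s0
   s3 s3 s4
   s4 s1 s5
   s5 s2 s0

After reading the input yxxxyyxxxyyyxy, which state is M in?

s0

s0 --y--> s1
s1 --x--> s3
s3 --x--> s3
s3 --x--> s3
s3 --y--> s4
s4 --y--> s5
s5 --x--> s2
s2 --x--> s0
s0 --x--> s2
s2 --y--> s0
s0 --y--> s1
s1 --y--> s5
s5 --x--> s2
s2 --y--> s0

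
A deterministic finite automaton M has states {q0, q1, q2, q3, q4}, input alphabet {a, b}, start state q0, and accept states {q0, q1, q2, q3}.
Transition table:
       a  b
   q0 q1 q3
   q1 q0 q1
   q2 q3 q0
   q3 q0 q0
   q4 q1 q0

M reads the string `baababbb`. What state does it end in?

q0 --b--> q3
q3 --a--> q0
q0 --a--> q1
q1 --b--> q1
q1 --a--> q0
q0 --b--> q3
q3 --b--> q0
q0 --b--> q3

q3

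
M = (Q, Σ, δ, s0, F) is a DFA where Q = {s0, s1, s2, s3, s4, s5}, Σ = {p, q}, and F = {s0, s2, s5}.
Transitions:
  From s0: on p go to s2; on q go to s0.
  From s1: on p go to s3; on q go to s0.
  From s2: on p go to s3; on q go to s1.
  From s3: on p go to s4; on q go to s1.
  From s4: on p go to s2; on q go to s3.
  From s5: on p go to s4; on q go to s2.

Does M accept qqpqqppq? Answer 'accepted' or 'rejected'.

rejected

s0 --q--> s0
s0 --q--> s0
s0 --p--> s2
s2 --q--> s1
s1 --q--> s0
s0 --p--> s2
s2 --p--> s3
s3 --q--> s1
End in state s1, which is not an accepting state.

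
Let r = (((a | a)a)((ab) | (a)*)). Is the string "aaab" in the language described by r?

yes

Split as aa·ab: ((a|a)a) matches aa and ((ab)|(a)*) matches ab.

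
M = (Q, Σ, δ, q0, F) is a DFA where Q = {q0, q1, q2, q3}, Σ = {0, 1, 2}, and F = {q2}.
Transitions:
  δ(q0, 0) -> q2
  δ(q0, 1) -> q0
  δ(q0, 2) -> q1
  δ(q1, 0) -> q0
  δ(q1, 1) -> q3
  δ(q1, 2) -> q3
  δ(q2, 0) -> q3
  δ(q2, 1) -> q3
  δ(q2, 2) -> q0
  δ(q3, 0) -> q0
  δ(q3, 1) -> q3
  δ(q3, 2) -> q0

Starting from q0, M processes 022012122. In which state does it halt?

q1

q0 --0--> q2
q2 --2--> q0
q0 --2--> q1
q1 --0--> q0
q0 --1--> q0
q0 --2--> q1
q1 --1--> q3
q3 --2--> q0
q0 --2--> q1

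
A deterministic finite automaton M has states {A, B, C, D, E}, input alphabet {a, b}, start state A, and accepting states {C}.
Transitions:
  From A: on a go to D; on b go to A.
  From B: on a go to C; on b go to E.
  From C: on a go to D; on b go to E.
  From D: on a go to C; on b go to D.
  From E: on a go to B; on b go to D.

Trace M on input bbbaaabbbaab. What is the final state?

D

A --b--> A
A --b--> A
A --b--> A
A --a--> D
D --a--> C
C --a--> D
D --b--> D
D --b--> D
D --b--> D
D --a--> C
C --a--> D
D --b--> D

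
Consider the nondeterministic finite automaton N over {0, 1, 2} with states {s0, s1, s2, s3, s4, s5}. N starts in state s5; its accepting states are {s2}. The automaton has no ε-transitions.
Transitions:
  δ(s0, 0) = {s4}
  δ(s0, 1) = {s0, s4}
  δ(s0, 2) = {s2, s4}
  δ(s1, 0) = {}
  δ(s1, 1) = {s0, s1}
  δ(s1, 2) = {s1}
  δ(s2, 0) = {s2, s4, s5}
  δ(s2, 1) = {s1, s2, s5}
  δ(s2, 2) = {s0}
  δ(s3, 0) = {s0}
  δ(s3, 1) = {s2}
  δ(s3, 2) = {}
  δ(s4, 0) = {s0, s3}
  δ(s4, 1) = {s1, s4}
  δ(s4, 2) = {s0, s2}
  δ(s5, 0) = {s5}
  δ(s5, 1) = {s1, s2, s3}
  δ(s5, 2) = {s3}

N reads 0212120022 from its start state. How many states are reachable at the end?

Start: {s5}
read 0: {s5}
read 2: {s3}
read 1: {s2}
read 2: {s0}
read 1: {s0, s4}
read 2: {s0, s2, s4}
read 0: {s0, s2, s3, s4, s5}
read 0: {s0, s2, s3, s4, s5}
read 2: {s0, s2, s3, s4}
read 2: {s0, s2, s4}
Final reachable set {s0, s2, s4} has 3 states.

3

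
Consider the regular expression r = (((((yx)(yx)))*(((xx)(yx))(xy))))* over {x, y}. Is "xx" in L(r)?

no

xx cannot be split into zero or more pieces each matching ((((yx)(yx)))*(((xx)(yx))(xy))).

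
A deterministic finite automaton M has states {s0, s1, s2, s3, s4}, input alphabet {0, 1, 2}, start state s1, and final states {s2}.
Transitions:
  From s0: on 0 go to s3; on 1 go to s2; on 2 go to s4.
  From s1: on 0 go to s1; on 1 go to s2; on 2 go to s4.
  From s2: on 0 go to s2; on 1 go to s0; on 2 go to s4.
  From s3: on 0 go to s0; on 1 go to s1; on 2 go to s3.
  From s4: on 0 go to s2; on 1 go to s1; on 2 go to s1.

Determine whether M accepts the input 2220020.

accepted

s1 --2--> s4
s4 --2--> s1
s1 --2--> s4
s4 --0--> s2
s2 --0--> s2
s2 --2--> s4
s4 --0--> s2
End in state s2, which is an accepting state.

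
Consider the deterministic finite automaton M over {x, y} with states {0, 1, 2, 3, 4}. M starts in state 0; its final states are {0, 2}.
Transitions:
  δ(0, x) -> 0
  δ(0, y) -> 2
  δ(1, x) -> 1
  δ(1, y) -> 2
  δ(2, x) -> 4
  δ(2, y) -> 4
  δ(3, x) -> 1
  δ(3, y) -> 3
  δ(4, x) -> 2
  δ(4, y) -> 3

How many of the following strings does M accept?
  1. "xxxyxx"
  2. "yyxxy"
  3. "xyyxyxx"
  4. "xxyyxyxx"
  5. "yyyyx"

1

"xxxyxx": accepted
"yyxxy": rejected
"xyyxyxx": rejected
"xxyyxyxx": rejected
"yyyyx": rejected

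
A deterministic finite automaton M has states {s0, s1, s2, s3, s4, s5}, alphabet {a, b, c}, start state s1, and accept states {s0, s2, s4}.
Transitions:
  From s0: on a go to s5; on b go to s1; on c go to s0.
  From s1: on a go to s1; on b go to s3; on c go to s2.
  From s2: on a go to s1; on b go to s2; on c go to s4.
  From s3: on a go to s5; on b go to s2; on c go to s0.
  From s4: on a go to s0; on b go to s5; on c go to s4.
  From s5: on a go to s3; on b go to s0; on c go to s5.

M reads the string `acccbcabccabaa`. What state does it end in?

s1

s1 --a--> s1
s1 --c--> s2
s2 --c--> s4
s4 --c--> s4
s4 --b--> s5
s5 --c--> s5
s5 --a--> s3
s3 --b--> s2
s2 --c--> s4
s4 --c--> s4
s4 --a--> s0
s0 --b--> s1
s1 --a--> s1
s1 --a--> s1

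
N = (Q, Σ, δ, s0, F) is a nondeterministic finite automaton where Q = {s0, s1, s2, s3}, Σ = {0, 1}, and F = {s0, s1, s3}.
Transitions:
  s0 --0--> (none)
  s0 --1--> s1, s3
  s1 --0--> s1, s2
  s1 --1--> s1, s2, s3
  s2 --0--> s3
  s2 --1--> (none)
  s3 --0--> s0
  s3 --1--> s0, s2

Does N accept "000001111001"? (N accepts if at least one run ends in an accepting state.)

rejected

Start: {s0}
read 0: {}
The reachable set is empty and stays empty for the remaining 11 symbols.
Reachable ∩ accepting = {} — empty.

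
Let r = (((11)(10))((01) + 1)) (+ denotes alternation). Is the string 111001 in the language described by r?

Split as 1110·01: ((11)(10)) matches 1110 and ((01)+1) matches 01.

yes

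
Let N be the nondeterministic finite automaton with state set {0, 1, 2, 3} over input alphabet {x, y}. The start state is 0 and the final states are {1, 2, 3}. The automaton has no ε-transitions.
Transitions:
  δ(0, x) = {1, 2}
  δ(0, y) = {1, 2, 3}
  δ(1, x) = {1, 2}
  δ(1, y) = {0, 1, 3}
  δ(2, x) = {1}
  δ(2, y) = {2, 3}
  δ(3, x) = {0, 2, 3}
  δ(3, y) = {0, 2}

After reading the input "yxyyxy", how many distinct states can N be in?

Start: {0}
read y: {1, 2, 3}
read x: {0, 1, 2, 3}
read y: {0, 1, 2, 3}
read y: {0, 1, 2, 3}
read x: {0, 1, 2, 3}
read y: {0, 1, 2, 3}
Final reachable set {0, 1, 2, 3} has 4 states.

4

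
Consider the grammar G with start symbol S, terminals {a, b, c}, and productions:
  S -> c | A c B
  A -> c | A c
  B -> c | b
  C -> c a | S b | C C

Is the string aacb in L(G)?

no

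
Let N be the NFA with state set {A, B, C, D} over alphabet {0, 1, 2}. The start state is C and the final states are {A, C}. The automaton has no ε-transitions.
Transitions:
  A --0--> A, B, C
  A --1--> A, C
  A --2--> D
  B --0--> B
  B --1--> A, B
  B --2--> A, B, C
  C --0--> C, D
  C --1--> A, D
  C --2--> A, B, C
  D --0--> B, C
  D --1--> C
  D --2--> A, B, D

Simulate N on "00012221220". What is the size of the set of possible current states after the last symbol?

Start: {C}
read 0: {C, D}
read 0: {B, C, D}
read 0: {B, C, D}
read 1: {A, B, C, D}
read 2: {A, B, C, D}
read 2: {A, B, C, D}
read 2: {A, B, C, D}
read 1: {A, B, C, D}
read 2: {A, B, C, D}
read 2: {A, B, C, D}
read 0: {A, B, C, D}
Final reachable set {A, B, C, D} has 4 states.

4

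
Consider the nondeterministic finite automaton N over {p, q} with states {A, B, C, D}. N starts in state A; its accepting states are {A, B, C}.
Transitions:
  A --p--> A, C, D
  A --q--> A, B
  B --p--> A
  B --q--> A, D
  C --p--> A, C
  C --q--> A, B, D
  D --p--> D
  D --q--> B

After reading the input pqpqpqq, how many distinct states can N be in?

3

Start: {A}
read p: {A, C, D}
read q: {A, B, D}
read p: {A, C, D}
read q: {A, B, D}
read p: {A, C, D}
read q: {A, B, D}
read q: {A, B, D}
Final reachable set {A, B, D} has 3 states.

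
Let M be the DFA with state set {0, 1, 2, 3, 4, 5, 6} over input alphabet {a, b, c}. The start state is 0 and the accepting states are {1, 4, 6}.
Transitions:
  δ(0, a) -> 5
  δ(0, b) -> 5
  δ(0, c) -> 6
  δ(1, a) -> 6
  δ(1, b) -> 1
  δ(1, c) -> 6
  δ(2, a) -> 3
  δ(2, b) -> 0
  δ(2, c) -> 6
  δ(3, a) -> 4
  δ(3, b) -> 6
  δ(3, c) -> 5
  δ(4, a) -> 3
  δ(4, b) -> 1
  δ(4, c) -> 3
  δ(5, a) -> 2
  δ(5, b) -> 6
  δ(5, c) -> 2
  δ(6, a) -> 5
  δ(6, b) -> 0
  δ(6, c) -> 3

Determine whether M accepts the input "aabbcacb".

accepted

0 --a--> 5
5 --a--> 2
2 --b--> 0
0 --b--> 5
5 --c--> 2
2 --a--> 3
3 --c--> 5
5 --b--> 6
End in state 6, which is an accepting state.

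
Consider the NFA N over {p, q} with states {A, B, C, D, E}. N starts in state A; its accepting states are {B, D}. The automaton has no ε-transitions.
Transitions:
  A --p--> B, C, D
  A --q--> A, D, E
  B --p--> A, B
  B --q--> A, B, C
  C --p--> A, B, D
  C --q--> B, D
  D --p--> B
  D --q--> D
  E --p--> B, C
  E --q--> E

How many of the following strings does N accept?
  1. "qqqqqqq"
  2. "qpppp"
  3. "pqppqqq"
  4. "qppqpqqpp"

"qqqqqqq": accepted
"qpppp": accepted
"pqppqqq": accepted
"qppqpqqpp": accepted

4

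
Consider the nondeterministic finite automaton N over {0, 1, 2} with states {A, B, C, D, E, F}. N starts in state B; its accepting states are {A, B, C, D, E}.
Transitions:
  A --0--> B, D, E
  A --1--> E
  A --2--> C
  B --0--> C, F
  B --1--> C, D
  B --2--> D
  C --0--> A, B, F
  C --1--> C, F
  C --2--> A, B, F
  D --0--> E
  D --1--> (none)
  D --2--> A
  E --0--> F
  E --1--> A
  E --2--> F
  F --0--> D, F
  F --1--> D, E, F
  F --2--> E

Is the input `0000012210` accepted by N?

Start: {B}
read 0: {C, F}
read 0: {A, B, D, F}
read 0: {B, C, D, E, F}
read 0: {A, B, C, D, E, F}
read 0: {A, B, C, D, E, F}
read 1: {A, C, D, E, F}
read 2: {A, B, C, E, F}
read 2: {A, B, C, D, E, F}
read 1: {A, C, D, E, F}
read 0: {A, B, D, E, F}
Reachable ∩ accepting = {A, B, D, E} — nonempty.

accepted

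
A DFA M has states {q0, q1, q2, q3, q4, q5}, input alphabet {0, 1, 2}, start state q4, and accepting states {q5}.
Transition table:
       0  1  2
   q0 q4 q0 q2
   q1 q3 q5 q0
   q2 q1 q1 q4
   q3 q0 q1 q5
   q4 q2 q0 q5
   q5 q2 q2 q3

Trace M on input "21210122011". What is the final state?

q4 --2--> q5
q5 --1--> q2
q2 --2--> q4
q4 --1--> q0
q0 --0--> q4
q4 --1--> q0
q0 --2--> q2
q2 --2--> q4
q4 --0--> q2
q2 --1--> q1
q1 --1--> q5

q5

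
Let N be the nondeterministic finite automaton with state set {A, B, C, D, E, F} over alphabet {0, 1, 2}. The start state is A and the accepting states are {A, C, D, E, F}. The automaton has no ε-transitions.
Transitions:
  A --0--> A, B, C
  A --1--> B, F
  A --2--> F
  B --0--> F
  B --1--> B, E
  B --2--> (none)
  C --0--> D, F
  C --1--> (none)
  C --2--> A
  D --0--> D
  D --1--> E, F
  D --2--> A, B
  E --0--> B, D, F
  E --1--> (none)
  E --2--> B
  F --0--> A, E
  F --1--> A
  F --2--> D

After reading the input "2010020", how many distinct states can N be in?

6

Start: {A}
read 2: {F}
read 0: {A, E}
read 1: {B, F}
read 0: {A, E, F}
read 0: {A, B, C, D, E, F}
read 2: {A, B, D, F}
read 0: {A, B, C, D, E, F}
Final reachable set {A, B, C, D, E, F} has 6 states.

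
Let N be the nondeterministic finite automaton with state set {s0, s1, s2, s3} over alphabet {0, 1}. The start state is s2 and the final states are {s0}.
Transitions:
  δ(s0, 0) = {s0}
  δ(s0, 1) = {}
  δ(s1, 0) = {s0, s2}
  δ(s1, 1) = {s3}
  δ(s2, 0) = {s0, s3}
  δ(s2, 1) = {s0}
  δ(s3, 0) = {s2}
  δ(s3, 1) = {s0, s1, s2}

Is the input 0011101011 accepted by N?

Start: {s2}
read 0: {s0, s3}
read 0: {s0, s2}
read 1: {s0}
read 1: {}
The reachable set is empty and stays empty for the remaining 6 symbols.
Reachable ∩ accepting = {} — empty.

rejected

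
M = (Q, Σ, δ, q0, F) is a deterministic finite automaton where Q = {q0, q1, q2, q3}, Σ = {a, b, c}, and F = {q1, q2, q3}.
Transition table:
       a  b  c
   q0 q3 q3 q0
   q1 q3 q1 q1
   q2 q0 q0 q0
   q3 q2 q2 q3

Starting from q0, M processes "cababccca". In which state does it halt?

q0 --c--> q0
q0 --a--> q3
q3 --b--> q2
q2 --a--> q0
q0 --b--> q3
q3 --c--> q3
q3 --c--> q3
q3 --c--> q3
q3 --a--> q2

q2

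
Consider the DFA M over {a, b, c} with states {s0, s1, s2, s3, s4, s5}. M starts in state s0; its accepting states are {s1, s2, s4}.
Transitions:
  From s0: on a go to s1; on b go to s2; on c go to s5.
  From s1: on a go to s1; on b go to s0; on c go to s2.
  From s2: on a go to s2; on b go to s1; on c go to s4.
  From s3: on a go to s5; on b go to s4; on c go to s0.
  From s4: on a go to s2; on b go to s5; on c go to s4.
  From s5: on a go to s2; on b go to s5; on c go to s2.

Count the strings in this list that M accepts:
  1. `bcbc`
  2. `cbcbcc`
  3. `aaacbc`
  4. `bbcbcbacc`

`bcbc`: accepted
`cbcbcc`: accepted
`aaacbc`: accepted
`bbcbcbacc`: accepted

4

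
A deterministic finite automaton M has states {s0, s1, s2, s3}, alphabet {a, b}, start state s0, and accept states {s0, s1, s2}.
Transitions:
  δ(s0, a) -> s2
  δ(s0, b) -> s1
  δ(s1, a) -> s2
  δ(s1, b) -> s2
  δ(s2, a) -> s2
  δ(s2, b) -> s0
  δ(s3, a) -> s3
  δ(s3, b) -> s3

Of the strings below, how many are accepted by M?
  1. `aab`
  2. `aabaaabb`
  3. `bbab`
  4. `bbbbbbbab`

4

`aab`: accepted
`aabaaabb`: accepted
`bbab`: accepted
`bbbbbbbab`: accepted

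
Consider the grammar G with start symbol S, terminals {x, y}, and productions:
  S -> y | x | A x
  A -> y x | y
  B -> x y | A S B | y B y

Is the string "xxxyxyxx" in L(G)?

no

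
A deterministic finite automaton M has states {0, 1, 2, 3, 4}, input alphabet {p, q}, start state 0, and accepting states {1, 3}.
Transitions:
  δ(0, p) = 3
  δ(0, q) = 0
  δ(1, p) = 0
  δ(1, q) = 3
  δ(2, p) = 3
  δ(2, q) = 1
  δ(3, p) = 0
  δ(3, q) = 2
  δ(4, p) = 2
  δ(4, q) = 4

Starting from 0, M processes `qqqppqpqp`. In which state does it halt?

3

0 --q--> 0
0 --q--> 0
0 --q--> 0
0 --p--> 3
3 --p--> 0
0 --q--> 0
0 --p--> 3
3 --q--> 2
2 --p--> 3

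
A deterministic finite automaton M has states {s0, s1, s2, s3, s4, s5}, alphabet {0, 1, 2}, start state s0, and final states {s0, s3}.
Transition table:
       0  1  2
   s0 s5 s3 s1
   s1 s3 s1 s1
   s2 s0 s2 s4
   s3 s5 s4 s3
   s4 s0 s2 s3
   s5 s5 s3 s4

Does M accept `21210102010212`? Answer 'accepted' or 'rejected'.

rejected

s0 --2--> s1
s1 --1--> s1
s1 --2--> s1
s1 --1--> s1
s1 --0--> s3
s3 --1--> s4
s4 --0--> s0
s0 --2--> s1
s1 --0--> s3
s3 --1--> s4
s4 --0--> s0
s0 --2--> s1
s1 --1--> s1
s1 --2--> s1
End in state s1, which is not an accepting state.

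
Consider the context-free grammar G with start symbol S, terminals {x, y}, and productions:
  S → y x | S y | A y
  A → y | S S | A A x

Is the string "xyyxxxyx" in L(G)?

no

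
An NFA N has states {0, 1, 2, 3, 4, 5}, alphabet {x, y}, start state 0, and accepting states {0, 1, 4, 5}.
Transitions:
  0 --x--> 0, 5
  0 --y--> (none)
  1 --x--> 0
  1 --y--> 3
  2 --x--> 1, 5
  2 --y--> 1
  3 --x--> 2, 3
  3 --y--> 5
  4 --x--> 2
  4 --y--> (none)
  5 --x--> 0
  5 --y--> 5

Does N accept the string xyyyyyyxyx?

rejected

Start: {0}
read x: {0, 5}
read y: {5}
read y: {5}
read y: {5}
read y: {5}
read y: {5}
read y: {5}
read x: {0}
read y: {}
The reachable set is empty and stays empty for the remaining 1 symbol.
Reachable ∩ accepting = {} — empty.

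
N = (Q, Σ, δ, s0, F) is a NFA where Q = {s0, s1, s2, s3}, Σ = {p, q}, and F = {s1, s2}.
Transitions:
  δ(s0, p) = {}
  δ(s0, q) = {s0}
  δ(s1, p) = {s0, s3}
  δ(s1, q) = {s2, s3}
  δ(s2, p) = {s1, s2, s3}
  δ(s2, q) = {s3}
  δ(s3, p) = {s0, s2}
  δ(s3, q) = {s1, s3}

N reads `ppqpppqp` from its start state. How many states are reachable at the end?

0

Start: {s0}
read p: {}
The reachable set is empty and stays empty for the remaining 7 symbols.
Final reachable set {} has 0 states.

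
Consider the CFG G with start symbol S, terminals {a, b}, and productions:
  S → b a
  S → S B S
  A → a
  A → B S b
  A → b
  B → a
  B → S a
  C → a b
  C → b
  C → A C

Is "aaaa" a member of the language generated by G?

no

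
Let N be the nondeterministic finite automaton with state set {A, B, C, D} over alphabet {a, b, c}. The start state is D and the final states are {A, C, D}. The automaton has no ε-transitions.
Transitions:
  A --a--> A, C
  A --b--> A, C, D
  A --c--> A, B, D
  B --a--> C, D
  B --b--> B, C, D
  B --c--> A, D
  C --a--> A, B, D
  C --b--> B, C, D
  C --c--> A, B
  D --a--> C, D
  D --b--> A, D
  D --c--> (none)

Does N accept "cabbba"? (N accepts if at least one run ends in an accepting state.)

rejected

Start: {D}
read c: {}
The reachable set is empty and stays empty for the remaining 5 symbols.
Reachable ∩ accepting = {} — empty.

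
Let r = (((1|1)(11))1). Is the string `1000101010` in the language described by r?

No split of 1000101010 into u·v has ((1|1)(11)) matching u and 1 matching v.

no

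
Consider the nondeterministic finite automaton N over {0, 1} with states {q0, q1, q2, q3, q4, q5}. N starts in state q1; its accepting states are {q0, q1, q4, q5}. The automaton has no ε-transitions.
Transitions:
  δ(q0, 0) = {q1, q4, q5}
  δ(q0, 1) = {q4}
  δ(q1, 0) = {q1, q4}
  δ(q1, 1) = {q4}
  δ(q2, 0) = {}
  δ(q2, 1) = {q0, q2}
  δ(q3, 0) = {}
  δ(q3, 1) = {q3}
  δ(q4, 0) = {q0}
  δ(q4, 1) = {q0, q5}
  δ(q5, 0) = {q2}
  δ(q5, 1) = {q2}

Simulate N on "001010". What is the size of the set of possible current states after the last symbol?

5

Start: {q1}
read 0: {q1, q4}
read 0: {q0, q1, q4}
read 1: {q0, q4, q5}
read 0: {q0, q1, q2, q4, q5}
read 1: {q0, q2, q4, q5}
read 0: {q0, q1, q2, q4, q5}
Final reachable set {q0, q1, q2, q4, q5} has 5 states.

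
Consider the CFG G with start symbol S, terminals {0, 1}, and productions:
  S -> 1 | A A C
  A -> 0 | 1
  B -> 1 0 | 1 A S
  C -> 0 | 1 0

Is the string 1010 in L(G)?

yes

S ⇒ AAC ⇒ 1AC ⇒ 10C ⇒ 1010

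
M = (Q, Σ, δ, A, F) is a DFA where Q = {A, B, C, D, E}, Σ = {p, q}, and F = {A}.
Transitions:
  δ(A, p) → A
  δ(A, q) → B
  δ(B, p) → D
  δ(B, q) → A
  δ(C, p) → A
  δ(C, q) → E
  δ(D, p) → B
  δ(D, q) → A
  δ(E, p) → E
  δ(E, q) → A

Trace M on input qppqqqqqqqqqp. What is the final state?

A

A --q--> B
B --p--> D
D --p--> B
B --q--> A
A --q--> B
B --q--> A
A --q--> B
B --q--> A
A --q--> B
B --q--> A
A --q--> B
B --q--> A
A --p--> A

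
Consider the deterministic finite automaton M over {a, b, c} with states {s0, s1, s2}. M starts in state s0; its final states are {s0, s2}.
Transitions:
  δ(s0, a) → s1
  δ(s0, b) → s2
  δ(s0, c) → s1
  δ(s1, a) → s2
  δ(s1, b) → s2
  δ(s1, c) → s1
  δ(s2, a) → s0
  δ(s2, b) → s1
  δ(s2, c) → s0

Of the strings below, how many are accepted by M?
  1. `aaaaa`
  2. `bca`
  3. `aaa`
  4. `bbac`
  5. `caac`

`aaaaa`: accepted
`bca`: rejected
`aaa`: accepted
`bbac`: accepted
`caac`: rejected

3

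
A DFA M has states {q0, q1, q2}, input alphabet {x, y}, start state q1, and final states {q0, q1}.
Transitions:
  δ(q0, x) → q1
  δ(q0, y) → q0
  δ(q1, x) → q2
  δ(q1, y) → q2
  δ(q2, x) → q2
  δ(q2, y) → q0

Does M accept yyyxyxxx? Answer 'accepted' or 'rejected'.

rejected

q1 --y--> q2
q2 --y--> q0
q0 --y--> q0
q0 --x--> q1
q1 --y--> q2
q2 --x--> q2
q2 --x--> q2
q2 --x--> q2
End in state q2, which is not an accepting state.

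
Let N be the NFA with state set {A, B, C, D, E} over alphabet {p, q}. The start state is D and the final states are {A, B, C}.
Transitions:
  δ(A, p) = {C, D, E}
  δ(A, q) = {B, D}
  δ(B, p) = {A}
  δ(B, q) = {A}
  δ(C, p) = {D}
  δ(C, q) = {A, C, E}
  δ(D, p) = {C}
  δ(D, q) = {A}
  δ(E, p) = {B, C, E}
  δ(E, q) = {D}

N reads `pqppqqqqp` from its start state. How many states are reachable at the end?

5

Start: {D}
read p: {C}
read q: {A, C, E}
read p: {B, C, D, E}
read p: {A, B, C, D, E}
read q: {A, B, C, D, E}
read q: {A, B, C, D, E}
read q: {A, B, C, D, E}
read q: {A, B, C, D, E}
read p: {A, B, C, D, E}
Final reachable set {A, B, C, D, E} has 5 states.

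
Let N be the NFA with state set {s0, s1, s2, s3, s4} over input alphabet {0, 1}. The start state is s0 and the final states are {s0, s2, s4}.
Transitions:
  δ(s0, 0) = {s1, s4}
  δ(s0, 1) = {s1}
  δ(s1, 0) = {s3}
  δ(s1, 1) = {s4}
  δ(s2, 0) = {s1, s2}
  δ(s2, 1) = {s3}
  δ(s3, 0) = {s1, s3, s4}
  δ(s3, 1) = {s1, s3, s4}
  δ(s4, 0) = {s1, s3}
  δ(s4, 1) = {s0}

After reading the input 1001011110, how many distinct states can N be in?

3

Start: {s0}
read 1: {s1}
read 0: {s3}
read 0: {s1, s3, s4}
read 1: {s0, s1, s3, s4}
read 0: {s1, s3, s4}
read 1: {s0, s1, s3, s4}
read 1: {s0, s1, s3, s4}
read 1: {s0, s1, s3, s4}
read 1: {s0, s1, s3, s4}
read 0: {s1, s3, s4}
Final reachable set {s1, s3, s4} has 3 states.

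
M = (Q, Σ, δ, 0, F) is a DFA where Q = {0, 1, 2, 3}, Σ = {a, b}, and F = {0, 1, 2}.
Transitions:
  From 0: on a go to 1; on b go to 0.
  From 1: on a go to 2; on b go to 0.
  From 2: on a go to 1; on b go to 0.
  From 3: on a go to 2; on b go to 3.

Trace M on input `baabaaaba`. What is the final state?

0 --b--> 0
0 --a--> 1
1 --a--> 2
2 --b--> 0
0 --a--> 1
1 --a--> 2
2 --a--> 1
1 --b--> 0
0 --a--> 1

1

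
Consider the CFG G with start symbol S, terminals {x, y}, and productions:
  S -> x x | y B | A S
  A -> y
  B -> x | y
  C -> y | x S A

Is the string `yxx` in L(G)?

S ⇒ AS ⇒ yS ⇒ yxx

yes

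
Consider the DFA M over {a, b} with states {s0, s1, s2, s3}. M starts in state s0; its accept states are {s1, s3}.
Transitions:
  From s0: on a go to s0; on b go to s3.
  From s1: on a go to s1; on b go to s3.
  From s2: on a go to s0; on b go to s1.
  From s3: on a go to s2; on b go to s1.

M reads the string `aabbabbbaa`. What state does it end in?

s0 --a--> s0
s0 --a--> s0
s0 --b--> s3
s3 --b--> s1
s1 --a--> s1
s1 --b--> s3
s3 --b--> s1
s1 --b--> s3
s3 --a--> s2
s2 --a--> s0

s0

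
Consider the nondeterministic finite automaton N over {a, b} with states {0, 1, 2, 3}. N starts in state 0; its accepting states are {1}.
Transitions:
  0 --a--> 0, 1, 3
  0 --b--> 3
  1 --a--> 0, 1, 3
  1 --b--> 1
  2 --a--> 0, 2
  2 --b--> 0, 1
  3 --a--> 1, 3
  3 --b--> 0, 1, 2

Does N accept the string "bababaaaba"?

accepted

Start: {0}
read b: {3}
read a: {1, 3}
read b: {0, 1, 2}
read a: {0, 1, 2, 3}
read b: {0, 1, 2, 3}
read a: {0, 1, 2, 3}
read a: {0, 1, 2, 3}
read a: {0, 1, 2, 3}
read b: {0, 1, 2, 3}
read a: {0, 1, 2, 3}
Reachable ∩ accepting = {1} — nonempty.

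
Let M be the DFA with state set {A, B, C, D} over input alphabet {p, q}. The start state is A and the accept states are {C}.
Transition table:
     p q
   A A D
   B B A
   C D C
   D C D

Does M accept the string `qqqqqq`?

A --q--> D
D --q--> D
D --q--> D
D --q--> D
D --q--> D
D --q--> D
End in state D, which is not an accepting state.

rejected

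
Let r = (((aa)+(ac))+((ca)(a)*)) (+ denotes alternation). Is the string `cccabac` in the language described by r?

Neither ((aa)+(ac)) nor ((ca)(a)*) matches cccabac.

no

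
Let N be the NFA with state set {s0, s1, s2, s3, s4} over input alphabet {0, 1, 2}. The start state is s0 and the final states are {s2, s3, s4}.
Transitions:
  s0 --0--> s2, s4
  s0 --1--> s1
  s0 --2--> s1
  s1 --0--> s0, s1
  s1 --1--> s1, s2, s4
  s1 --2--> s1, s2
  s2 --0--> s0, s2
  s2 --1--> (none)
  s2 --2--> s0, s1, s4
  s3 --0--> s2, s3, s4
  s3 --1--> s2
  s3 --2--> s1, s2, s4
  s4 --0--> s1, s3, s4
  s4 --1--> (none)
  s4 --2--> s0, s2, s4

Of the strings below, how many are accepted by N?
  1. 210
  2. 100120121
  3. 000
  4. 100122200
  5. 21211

5

210: accepted
100120121: accepted
000: accepted
100122200: accepted
21211: accepted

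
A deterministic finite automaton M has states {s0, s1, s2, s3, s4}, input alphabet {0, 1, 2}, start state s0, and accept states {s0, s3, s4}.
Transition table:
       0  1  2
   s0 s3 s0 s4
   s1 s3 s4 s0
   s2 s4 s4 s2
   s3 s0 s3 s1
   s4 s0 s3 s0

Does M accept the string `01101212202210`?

s0 --0--> s3
s3 --1--> s3
s3 --1--> s3
s3 --0--> s0
s0 --1--> s0
s0 --2--> s4
s4 --1--> s3
s3 --2--> s1
s1 --2--> s0
s0 --0--> s3
s3 --2--> s1
s1 --2--> s0
s0 --1--> s0
s0 --0--> s3
End in state s3, which is an accepting state.

accepted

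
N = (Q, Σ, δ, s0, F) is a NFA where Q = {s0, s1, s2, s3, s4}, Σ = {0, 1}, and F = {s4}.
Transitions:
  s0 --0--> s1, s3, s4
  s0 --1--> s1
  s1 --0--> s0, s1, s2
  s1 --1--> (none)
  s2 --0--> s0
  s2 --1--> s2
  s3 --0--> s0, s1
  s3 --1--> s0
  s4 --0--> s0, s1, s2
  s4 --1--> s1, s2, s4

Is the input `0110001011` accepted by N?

accepted

Start: {s0}
read 0: {s1, s3, s4}
read 1: {s0, s1, s2, s4}
read 1: {s1, s2, s4}
read 0: {s0, s1, s2}
read 0: {s0, s1, s2, s3, s4}
read 0: {s0, s1, s2, s3, s4}
read 1: {s0, s1, s2, s4}
read 0: {s0, s1, s2, s3, s4}
read 1: {s0, s1, s2, s4}
read 1: {s1, s2, s4}
Reachable ∩ accepting = {s4} — nonempty.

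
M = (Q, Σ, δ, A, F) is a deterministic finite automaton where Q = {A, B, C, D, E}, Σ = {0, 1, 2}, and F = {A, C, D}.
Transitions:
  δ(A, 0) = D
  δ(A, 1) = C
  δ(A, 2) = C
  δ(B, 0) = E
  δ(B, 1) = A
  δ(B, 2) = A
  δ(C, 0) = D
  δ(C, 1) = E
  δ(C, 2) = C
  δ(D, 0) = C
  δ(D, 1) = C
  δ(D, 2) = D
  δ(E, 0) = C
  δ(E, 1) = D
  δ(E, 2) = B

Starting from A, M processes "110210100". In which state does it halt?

D

A --1--> C
C --1--> E
E --0--> C
C --2--> C
C --1--> E
E --0--> C
C --1--> E
E --0--> C
C --0--> D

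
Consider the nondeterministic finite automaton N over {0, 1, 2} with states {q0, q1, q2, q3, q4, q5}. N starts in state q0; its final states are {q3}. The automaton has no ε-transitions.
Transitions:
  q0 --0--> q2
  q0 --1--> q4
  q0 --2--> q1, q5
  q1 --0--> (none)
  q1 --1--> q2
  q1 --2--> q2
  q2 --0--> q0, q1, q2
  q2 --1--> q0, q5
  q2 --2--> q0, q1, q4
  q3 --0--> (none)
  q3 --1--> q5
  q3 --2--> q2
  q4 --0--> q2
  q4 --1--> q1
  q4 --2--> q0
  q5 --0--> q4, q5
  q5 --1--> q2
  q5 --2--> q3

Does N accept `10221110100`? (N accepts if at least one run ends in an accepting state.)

Start: {q0}
read 1: {q4}
read 0: {q2}
read 2: {q0, q1, q4}
read 2: {q0, q1, q2, q5}
read 1: {q0, q2, q4, q5}
read 1: {q0, q1, q2, q4, q5}
read 1: {q0, q1, q2, q4, q5}
read 0: {q0, q1, q2, q4, q5}
read 1: {q0, q1, q2, q4, q5}
read 0: {q0, q1, q2, q4, q5}
read 0: {q0, q1, q2, q4, q5}
Reachable ∩ accepting = {} — empty.

rejected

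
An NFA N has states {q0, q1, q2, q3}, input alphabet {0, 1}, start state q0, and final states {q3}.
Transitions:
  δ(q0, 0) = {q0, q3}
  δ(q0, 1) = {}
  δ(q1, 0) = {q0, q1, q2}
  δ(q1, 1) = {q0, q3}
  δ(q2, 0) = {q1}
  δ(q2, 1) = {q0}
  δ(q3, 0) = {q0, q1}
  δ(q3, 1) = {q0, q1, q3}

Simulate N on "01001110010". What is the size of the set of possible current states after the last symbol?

Start: {q0}
read 0: {q0, q3}
read 1: {q0, q1, q3}
read 0: {q0, q1, q2, q3}
read 0: {q0, q1, q2, q3}
read 1: {q0, q1, q3}
read 1: {q0, q1, q3}
read 1: {q0, q1, q3}
read 0: {q0, q1, q2, q3}
read 0: {q0, q1, q2, q3}
read 1: {q0, q1, q3}
read 0: {q0, q1, q2, q3}
Final reachable set {q0, q1, q2, q3} has 4 states.

4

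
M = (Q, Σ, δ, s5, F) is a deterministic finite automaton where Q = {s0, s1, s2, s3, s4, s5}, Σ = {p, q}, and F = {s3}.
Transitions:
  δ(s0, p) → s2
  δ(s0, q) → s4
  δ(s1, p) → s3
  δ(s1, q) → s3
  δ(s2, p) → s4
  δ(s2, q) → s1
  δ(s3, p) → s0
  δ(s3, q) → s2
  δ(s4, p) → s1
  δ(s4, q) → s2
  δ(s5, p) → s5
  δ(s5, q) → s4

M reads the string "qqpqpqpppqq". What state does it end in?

s5 --q--> s4
s4 --q--> s2
s2 --p--> s4
s4 --q--> s2
s2 --p--> s4
s4 --q--> s2
s2 --p--> s4
s4 --p--> s1
s1 --p--> s3
s3 --q--> s2
s2 --q--> s1

s1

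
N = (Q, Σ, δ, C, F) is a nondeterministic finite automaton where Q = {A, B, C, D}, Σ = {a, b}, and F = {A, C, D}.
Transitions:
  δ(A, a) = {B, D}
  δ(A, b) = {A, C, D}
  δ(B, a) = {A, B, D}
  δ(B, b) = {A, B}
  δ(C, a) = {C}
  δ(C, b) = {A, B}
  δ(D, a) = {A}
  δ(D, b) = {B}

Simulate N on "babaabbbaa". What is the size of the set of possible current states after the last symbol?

Start: {C}
read b: {A, B}
read a: {A, B, D}
read b: {A, B, C, D}
read a: {A, B, C, D}
read a: {A, B, C, D}
read b: {A, B, C, D}
read b: {A, B, C, D}
read b: {A, B, C, D}
read a: {A, B, C, D}
read a: {A, B, C, D}
Final reachable set {A, B, C, D} has 4 states.

4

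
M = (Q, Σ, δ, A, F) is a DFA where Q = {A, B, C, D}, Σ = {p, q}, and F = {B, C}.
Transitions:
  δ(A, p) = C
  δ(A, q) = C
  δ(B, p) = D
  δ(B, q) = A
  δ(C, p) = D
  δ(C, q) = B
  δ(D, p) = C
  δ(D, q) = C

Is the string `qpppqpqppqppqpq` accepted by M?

accepted

A --q--> C
C --p--> D
D --p--> C
C --p--> D
D --q--> C
C --p--> D
D --q--> C
C --p--> D
D --p--> C
C --q--> B
B --p--> D
D --p--> C
C --q--> B
B --p--> D
D --q--> C
End in state C, which is an accepting state.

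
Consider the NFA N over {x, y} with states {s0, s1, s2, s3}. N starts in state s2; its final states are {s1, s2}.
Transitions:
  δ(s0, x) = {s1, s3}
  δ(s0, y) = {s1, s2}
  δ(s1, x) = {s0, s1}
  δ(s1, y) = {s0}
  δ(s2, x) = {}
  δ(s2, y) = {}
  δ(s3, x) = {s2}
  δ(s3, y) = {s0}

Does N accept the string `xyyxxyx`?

rejected

Start: {s2}
read x: {}
The reachable set is empty and stays empty for the remaining 6 symbols.
Reachable ∩ accepting = {} — empty.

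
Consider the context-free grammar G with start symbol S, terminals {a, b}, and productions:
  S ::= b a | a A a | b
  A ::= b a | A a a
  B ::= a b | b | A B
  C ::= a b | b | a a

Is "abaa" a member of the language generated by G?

yes

S ⇒ aAa ⇒ abaa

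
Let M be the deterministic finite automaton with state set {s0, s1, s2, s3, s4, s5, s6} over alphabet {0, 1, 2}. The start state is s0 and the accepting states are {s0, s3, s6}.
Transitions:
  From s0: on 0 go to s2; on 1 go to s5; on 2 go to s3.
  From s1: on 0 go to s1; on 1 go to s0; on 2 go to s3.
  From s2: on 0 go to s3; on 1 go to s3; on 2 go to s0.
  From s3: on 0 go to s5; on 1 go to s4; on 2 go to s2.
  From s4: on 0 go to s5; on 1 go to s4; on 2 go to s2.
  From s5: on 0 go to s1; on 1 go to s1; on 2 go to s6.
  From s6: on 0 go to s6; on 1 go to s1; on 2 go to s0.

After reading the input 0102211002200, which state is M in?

s0 --0--> s2
s2 --1--> s3
s3 --0--> s5
s5 --2--> s6
s6 --2--> s0
s0 --1--> s5
s5 --1--> s1
s1 --0--> s1
s1 --0--> s1
s1 --2--> s3
s3 --2--> s2
s2 --0--> s3
s3 --0--> s5

s5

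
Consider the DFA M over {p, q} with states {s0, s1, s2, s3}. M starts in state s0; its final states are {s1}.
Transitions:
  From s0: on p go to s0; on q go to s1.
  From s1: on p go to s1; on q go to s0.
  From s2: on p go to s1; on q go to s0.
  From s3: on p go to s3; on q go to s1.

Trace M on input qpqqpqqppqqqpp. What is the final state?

s0

s0 --q--> s1
s1 --p--> s1
s1 --q--> s0
s0 --q--> s1
s1 --p--> s1
s1 --q--> s0
s0 --q--> s1
s1 --p--> s1
s1 --p--> s1
s1 --q--> s0
s0 --q--> s1
s1 --q--> s0
s0 --p--> s0
s0 --p--> s0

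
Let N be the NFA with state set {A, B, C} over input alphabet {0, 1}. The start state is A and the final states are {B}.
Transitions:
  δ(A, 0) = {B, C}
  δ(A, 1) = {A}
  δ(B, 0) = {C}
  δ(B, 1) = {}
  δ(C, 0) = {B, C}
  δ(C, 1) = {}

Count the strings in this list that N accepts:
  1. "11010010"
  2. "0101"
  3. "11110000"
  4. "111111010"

"11010010": rejected
"0101": rejected
"11110000": accepted
"111111010": rejected

1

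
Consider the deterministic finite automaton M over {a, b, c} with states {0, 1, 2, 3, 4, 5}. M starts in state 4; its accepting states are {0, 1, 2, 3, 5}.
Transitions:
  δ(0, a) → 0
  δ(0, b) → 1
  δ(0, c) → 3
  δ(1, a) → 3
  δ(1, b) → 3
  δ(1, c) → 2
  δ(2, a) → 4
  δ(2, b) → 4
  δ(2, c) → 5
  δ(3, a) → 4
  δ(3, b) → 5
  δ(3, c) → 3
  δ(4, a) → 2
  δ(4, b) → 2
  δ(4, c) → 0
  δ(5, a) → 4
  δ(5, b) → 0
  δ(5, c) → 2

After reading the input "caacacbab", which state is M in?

5

4 --c--> 0
0 --a--> 0
0 --a--> 0
0 --c--> 3
3 --a--> 4
4 --c--> 0
0 --b--> 1
1 --a--> 3
3 --b--> 5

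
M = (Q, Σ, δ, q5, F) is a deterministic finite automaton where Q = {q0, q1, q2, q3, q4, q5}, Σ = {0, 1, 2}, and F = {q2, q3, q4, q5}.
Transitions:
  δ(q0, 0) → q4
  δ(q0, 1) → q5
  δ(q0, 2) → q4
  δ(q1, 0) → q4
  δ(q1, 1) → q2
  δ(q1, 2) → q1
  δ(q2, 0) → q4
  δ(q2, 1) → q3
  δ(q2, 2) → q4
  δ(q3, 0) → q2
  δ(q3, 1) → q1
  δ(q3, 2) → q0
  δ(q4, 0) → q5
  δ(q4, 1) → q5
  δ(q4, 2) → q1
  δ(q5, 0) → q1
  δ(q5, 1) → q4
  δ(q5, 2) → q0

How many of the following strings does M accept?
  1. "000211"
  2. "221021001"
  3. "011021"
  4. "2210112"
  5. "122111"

3

"000211": accepted
"221021001": accepted
"011021": accepted
"2210112": rejected
"122111": rejected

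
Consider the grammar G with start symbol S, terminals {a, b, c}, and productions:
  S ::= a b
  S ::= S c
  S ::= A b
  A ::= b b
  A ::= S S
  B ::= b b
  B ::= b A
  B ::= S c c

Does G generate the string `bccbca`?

no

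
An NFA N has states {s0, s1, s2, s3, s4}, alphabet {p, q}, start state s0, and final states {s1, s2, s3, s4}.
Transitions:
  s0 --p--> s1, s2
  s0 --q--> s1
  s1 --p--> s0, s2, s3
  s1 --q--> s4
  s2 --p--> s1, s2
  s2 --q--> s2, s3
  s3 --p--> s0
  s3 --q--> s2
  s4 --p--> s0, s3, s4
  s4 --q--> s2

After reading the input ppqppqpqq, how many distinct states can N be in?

Start: {s0}
read p: {s1, s2}
read p: {s0, s1, s2, s3}
read q: {s1, s2, s3, s4}
read p: {s0, s1, s2, s3, s4}
read p: {s0, s1, s2, s3, s4}
read q: {s1, s2, s3, s4}
read p: {s0, s1, s2, s3, s4}
read q: {s1, s2, s3, s4}
read q: {s2, s3, s4}
Final reachable set {s2, s3, s4} has 3 states.

3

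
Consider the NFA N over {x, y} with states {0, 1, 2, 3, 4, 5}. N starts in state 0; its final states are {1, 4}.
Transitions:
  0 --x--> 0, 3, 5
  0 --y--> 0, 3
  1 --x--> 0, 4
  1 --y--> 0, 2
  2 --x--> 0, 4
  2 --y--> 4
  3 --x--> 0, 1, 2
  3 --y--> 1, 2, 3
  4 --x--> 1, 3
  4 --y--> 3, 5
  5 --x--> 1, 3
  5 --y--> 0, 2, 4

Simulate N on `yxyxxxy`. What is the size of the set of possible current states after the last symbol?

6

Start: {0}
read y: {0, 3}
read x: {0, 1, 2, 3, 5}
read y: {0, 1, 2, 3, 4}
read x: {0, 1, 2, 3, 4, 5}
read x: {0, 1, 2, 3, 4, 5}
read x: {0, 1, 2, 3, 4, 5}
read y: {0, 1, 2, 3, 4, 5}
Final reachable set {0, 1, 2, 3, 4, 5} has 6 states.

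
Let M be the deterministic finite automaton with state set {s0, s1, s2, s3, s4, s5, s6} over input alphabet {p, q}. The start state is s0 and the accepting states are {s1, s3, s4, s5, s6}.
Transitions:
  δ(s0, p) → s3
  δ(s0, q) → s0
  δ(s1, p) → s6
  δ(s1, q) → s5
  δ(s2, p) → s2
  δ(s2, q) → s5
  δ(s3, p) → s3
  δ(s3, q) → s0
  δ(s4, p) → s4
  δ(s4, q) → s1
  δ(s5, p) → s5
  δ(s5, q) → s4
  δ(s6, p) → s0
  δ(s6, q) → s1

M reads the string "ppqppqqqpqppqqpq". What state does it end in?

s0 --p--> s3
s3 --p--> s3
s3 --q--> s0
s0 --p--> s3
s3 --p--> s3
s3 --q--> s0
s0 --q--> s0
s0 --q--> s0
s0 --p--> s3
s3 --q--> s0
s0 --p--> s3
s3 --p--> s3
s3 --q--> s0
s0 --q--> s0
s0 --p--> s3
s3 --q--> s0

s0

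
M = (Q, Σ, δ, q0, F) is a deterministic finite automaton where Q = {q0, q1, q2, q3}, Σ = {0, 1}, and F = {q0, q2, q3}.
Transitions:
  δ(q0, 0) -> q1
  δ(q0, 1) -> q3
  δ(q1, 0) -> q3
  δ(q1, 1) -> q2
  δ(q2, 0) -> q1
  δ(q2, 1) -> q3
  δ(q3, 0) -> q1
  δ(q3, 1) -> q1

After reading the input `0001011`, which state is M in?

q0 --0--> q1
q1 --0--> q3
q3 --0--> q1
q1 --1--> q2
q2 --0--> q1
q1 --1--> q2
q2 --1--> q3

q3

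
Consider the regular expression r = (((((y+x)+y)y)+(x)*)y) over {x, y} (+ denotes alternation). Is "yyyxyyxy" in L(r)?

No split of yyyxyyxy into u·v has ((((y+x)+y)y)+(x)*) matching u and y matching v.

no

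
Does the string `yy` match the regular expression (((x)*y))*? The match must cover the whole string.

Split into 2 pieces y · y; each matches ((x)*y).

yes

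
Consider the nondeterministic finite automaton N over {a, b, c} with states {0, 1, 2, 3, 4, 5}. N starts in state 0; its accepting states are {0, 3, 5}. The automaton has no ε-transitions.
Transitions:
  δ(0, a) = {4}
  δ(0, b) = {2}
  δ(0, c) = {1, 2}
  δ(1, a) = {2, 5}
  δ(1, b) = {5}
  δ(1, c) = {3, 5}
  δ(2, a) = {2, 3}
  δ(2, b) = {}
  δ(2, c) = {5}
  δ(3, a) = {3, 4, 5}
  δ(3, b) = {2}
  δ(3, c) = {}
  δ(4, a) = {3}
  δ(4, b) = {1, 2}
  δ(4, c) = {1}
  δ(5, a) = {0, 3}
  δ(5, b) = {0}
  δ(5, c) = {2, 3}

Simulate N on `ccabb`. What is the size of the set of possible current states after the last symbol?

2

Start: {0}
read c: {1, 2}
read c: {3, 5}
read a: {0, 3, 4, 5}
read b: {0, 1, 2}
read b: {2, 5}
Final reachable set {2, 5} has 2 states.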